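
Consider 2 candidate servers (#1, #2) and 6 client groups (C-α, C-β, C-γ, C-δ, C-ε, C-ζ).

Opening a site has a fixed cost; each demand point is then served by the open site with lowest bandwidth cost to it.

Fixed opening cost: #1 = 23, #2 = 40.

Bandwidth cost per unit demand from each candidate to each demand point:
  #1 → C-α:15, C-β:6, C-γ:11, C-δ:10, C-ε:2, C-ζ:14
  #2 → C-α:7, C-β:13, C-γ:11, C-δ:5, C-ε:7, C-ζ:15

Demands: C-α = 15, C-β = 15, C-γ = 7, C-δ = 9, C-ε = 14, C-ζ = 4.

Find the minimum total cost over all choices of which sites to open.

Open {#1, #2}: assign each demand point to its cheapest open site.
  C-α→#2 15×7=105, C-β→#1 15×6=90, C-γ→#1 7×11=77, C-δ→#2 9×5=45, C-ε→#1 14×2=28, C-ζ→#1 4×14=56
  bandwidth cost 401, fixed 63 → total 464.
Compare {#1}: bandwidth cost 566 + fixed 23 = 589.
Compare {#2}: bandwidth cost 580 + fixed 40 = 620.

464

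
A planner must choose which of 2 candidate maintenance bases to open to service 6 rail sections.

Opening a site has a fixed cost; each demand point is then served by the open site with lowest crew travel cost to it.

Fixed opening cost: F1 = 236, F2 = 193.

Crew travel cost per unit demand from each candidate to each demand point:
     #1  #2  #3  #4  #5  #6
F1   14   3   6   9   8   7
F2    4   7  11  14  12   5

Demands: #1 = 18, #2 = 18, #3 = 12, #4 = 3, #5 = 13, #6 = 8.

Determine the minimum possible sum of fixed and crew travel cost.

Open {F2}: assign each demand point to its cheapest open site.
  #1→F2 18×4=72, #2→F2 18×7=126, #3→F2 12×11=132, #4→F2 3×14=42, #5→F2 13×12=156, #6→F2 8×5=40
  crew travel cost 568, fixed 193 → total 761.
Compare {F1, F2}: crew travel cost 369 + fixed 429 = 798.
Compare {F1}: crew travel cost 565 + fixed 236 = 801.

761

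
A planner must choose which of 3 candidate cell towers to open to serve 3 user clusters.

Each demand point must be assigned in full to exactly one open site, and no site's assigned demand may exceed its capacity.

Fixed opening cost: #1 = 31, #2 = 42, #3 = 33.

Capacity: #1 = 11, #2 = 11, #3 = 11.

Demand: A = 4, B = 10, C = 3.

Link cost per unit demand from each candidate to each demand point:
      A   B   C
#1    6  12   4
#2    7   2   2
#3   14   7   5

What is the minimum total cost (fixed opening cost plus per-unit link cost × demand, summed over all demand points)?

129

Open {#1, #2}; cheapest assignment that respects the capacities:
  #1 (cap 11, load 7): A, C — cost 4×6 + 3×4 = 36
  #2 (cap 11, load 10): B — cost 10×2 = 20
  Shipping 56, fixed 73 → total 129.
  Any other capacity-feasible assignment to {#1, #2} ships for at least 56.
Compare {#1, #2, #3}: its best feasible assignment gives total 162.
Compare {#2, #3}: its best feasible assignment gives total 166.
Every other set of open sites that can feasibly serve all demand totals ≥ 162 even under its best assignment. Minimum: 129.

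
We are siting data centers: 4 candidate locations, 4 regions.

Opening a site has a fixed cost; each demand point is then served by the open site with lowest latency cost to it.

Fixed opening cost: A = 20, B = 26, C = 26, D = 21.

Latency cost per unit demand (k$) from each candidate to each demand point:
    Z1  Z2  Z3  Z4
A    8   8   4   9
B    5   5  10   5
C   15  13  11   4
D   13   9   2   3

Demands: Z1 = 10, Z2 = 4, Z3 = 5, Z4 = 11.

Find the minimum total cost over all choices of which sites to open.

160

Open {B, D}: assign each demand point to its cheapest open site.
  Z1→B 10×5=50, Z2→B 4×5=20, Z3→D 5×2=10, Z4→D 11×3=33
  latency cost 113, fixed 47 → total 160.
Compare {A, B, D}: latency cost 113 + fixed 67 = 180.
Compare {B, C, D}: latency cost 113 + fixed 73 = 186.
Compare {A, B}: latency cost 145 + fixed 46 = 191.
All other subsets cost ≥ 180. Minimum total cost: 160.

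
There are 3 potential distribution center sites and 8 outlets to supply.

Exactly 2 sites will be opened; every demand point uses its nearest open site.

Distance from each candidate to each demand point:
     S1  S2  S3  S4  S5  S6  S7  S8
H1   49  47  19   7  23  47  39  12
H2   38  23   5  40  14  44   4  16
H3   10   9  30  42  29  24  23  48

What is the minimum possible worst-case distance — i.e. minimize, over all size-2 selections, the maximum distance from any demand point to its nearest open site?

Open {H1, H3}.
  Farthest demand point is S6 at distance 24 (to H3); all others are ≤ 24.
With {H2, H3} the worst case is 40.
With {H1, H2} the worst case is 44.
No size-2 selection achieves below 24.

24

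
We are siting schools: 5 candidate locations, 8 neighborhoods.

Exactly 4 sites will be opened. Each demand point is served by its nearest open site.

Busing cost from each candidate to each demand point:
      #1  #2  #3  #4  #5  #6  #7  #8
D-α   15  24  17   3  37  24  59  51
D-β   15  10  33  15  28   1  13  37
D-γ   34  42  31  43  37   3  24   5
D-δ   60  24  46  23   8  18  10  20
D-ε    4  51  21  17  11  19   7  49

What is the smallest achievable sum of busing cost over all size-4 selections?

58

Open {D-α, D-β, D-γ, D-ε}.
  #1→D-ε 4, #2→D-β 10, #3→D-α 17, #4→D-α 3, #5→D-ε 11, #6→D-β 1, #7→D-ε 7, #8→D-γ 5  ⇒ total 58.
Compare {D-α, D-β, D-γ, D-δ}: total 69.
Compare {D-α, D-β, D-δ, D-ε}: total 70.
No size-4 selection does better; minimum is 58.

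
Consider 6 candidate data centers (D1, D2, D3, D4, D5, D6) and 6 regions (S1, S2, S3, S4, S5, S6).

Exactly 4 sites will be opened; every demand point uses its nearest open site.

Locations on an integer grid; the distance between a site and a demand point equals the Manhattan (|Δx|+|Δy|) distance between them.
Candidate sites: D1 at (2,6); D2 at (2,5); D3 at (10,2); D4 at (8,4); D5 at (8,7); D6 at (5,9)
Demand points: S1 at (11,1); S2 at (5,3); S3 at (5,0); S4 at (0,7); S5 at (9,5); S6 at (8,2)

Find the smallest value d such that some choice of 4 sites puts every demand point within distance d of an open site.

7

Open {D1, D2, D3, D4}.
  Farthest demand point is S3 at distance 7 (to D3); all others are ≤ 7.
With {D1, D2, D3, D5} the worst case is 7.
With {D1, D2, D3, D6} the worst case is 7.
No size-4 selection achieves below 7.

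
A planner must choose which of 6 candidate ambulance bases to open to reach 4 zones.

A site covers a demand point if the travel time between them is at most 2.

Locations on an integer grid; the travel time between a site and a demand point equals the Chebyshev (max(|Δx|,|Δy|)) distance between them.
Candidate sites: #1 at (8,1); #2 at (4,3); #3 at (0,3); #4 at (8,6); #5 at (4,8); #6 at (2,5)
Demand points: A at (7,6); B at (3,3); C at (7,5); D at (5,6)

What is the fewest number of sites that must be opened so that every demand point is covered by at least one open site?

3

Coverage sets (demand points within 2 of each site):
  #1: {}
  #2: {B}
  #3: {}
  #4: {A, C}
  #5: {D}
  #6: {B}
No 2 sites suffice: every size-2 union leaves at least one demand point uncovered.
But {#2, #4, #5} covers everything, so the minimum is 3.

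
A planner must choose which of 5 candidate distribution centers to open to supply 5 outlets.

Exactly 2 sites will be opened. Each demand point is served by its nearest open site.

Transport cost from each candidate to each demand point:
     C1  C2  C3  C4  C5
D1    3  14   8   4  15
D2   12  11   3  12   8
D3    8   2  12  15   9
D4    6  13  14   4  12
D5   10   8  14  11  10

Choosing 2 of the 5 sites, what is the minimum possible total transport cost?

Open {D1, D3}.
  C1→D1 3, C2→D3 2, C3→D1 8, C4→D1 4, C5→D3 9  ⇒ total 26.
Compare {D1, D2}: total 29.
Compare {D2, D4}: total 32.
No size-2 selection does better; minimum is 26.

26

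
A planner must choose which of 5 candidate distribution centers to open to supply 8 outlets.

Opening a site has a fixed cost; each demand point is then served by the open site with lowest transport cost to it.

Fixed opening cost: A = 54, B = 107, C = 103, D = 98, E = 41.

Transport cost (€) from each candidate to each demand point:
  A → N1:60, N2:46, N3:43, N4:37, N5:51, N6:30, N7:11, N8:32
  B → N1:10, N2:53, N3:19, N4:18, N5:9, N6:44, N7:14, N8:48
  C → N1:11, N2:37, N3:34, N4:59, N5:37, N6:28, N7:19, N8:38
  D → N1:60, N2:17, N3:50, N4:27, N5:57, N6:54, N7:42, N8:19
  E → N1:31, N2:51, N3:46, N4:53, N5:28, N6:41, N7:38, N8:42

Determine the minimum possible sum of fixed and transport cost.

Open {B}: assign each demand point to its cheapest open site.
  N1→B 10, N2→B 53, N3→B 19, N4→B 18, N5→B 9, N6→B 44, N7→B 14, N8→B 48
  transport cost 215, fixed 107 → total 322.
Compare {A, B}: transport cost 175 + fixed 161 = 336.
Compare {B, E}: transport cost 204 + fixed 148 = 352.
Compare {A, E}: transport cost 258 + fixed 95 = 353.
All other subsets cost ≥ 336. Minimum total cost: 322.

322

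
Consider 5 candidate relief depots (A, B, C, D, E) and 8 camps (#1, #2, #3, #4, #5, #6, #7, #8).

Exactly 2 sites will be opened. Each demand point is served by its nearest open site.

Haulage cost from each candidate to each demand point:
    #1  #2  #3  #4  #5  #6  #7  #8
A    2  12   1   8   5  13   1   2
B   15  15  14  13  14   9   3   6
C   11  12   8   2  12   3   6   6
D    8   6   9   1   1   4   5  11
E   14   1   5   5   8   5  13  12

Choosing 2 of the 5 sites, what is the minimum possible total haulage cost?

18

Open {A, D}.
  #1→A 2, #2→D 6, #3→A 1, #4→D 1, #5→D 1, #6→D 4, #7→A 1, #8→A 2  ⇒ total 18.
Compare {A, E}: total 22.
Compare {A, C}: total 28.
No size-2 selection does better; minimum is 18.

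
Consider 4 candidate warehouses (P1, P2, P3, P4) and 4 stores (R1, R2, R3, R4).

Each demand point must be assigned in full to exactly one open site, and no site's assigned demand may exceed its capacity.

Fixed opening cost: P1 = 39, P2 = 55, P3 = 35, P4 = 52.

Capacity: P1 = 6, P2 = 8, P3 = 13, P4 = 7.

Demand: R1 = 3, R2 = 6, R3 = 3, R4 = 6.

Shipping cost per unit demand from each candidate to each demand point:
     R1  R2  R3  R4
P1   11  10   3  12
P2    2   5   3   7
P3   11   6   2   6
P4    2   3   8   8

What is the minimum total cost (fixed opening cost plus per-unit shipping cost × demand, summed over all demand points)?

Open {P2, P3}; cheapest assignment that respects the capacities:
  P2 (cap 8, load 6): R1, R3 — cost 3×2 + 3×3 = 15
  P3 (cap 13, load 12): R2, R4 — cost 6×6 + 6×6 = 72
  Shipping 87, fixed 90 → total 177.
  Any other capacity-feasible assignment to {P2, P3} ships for at least 87.
Compare {P3, P4}: its best feasible assignment gives total 180.
Compare {P1, P3}: its best feasible assignment gives total 188.
Every other set of open sites that can feasibly serve all demand totals ≥ 180 even under its best assignment. Minimum: 177.

177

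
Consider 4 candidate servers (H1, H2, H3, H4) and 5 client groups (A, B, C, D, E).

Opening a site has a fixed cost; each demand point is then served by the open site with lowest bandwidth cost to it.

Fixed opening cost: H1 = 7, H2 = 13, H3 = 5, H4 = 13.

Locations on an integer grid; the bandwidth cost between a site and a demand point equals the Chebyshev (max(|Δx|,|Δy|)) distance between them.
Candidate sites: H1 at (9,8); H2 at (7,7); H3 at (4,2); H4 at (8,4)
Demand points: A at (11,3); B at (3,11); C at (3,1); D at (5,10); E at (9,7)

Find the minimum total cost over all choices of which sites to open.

Open {H1, H3}: assign each demand point to its cheapest open site.
  A→H1 5, B→H1 6, C→H3 1, D→H1 4, E→H1 1
  bandwidth cost 17, fixed 12 → total 29.
Compare {H1}: bandwidth cost 23 + fixed 7 = 30.
Compare {H2}: bandwidth cost 19 + fixed 13 = 32.
Compare {H2, H3}: bandwidth cost 14 + fixed 18 = 32.
All other subsets cost ≥ 30. Minimum total cost: 29.

29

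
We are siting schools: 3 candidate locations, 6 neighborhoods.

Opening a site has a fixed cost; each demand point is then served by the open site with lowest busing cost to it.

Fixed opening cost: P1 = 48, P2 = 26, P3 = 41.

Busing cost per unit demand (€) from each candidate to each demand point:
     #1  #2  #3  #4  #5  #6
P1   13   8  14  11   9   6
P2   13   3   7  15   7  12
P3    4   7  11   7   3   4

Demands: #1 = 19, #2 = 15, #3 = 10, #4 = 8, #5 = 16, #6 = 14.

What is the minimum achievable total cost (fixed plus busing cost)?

Open {P2, P3}: assign each demand point to its cheapest open site.
  #1→P3 19×4=76, #2→P2 15×3=45, #3→P2 10×7=70, #4→P3 8×7=56, #5→P3 16×3=48, #6→P3 14×4=56
  busing cost 351, fixed 67 → total 418.
Compare {P1, P2, P3}: busing cost 351 + fixed 115 = 466.
Compare {P3}: busing cost 451 + fixed 41 = 492.
Compare {P1, P3}: busing cost 451 + fixed 89 = 540.
All other subsets cost ≥ 466. Minimum total cost: 418.

418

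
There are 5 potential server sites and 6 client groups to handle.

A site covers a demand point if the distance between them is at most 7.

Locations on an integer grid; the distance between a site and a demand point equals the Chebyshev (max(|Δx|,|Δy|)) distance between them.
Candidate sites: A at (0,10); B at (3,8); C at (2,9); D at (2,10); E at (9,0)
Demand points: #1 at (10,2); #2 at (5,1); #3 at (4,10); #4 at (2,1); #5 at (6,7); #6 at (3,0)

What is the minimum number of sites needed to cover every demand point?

2

Coverage sets (demand points within 7 of each site):
  A: {#3, #5}
  B: {#1, #2, #3, #4, #5}
  C: {#3, #5}
  D: {#3, #5}
  E: {#1, #2, #4, #5, #6}
No single site covers all 6 demand points.
But {A, E} covers everything, so the minimum is 2.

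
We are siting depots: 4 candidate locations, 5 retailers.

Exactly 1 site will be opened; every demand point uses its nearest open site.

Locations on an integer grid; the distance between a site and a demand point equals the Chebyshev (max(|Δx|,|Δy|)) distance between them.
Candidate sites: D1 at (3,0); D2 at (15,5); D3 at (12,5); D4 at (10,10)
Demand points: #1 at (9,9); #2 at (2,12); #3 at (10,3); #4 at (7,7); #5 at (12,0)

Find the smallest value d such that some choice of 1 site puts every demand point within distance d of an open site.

Open {D3}.
  Farthest demand point is #2 at distance 10 (to D3); all others are ≤ 10.
With {D4} the worst case is 10.
With {D1} the worst case is 12.
No size-1 selection achieves below 10.

10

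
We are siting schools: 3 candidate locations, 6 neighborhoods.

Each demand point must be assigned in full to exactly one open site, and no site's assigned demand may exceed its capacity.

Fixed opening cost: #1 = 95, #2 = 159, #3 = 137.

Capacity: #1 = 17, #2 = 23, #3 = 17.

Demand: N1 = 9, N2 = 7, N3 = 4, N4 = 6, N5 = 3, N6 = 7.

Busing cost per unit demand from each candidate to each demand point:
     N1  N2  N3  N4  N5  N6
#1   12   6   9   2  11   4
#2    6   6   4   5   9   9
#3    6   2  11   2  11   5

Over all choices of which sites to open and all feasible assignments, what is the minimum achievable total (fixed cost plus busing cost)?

433

Open {#1, #2}; cheapest assignment that respects the capacities:
  #1 (cap 17, load 13): N4, N6 — cost 6×2 + 7×4 = 40
  #2 (cap 23, load 23): N1, N2, N3, N5 — cost 9×6 + 7×6 + 4×4 + 3×9 = 139
  Shipping 179, fixed 254 → total 433.
  Any other capacity-feasible assignment to {#1, #2} ships for at least 179.
Compare {#2, #3}: its best feasible assignment gives total 472.
Compare {#1, #2, #3}: its best feasible assignment gives total 542.
Every other set of open sites that can feasibly serve all demand totals ≥ 472 even under its best assignment. Minimum: 433.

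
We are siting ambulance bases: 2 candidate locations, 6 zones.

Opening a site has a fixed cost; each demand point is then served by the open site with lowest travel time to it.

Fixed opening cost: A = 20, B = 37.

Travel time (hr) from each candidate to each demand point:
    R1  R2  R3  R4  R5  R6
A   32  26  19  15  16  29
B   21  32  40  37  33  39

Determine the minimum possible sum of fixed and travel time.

157

Open {A}: assign each demand point to its cheapest open site.
  R1→A 32, R2→A 26, R3→A 19, R4→A 15, R5→A 16, R6→A 29
  travel time 137, fixed 20 → total 157.
Compare {A, B}: travel time 126 + fixed 57 = 183.
Compare {B}: travel time 202 + fixed 37 = 239.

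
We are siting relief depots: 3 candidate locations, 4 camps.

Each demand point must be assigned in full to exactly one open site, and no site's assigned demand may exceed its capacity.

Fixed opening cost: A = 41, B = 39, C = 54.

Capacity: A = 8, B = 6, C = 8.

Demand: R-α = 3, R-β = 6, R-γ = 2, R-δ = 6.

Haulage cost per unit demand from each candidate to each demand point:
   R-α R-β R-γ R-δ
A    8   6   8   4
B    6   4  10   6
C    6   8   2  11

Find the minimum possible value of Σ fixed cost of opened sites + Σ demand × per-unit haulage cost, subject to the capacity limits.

204

Open {A, B, C}; cheapest assignment that respects the capacities:
  A (cap 8, load 6): R-δ — cost 6×4 = 24
  B (cap 6, load 6): R-β — cost 6×4 = 24
  C (cap 8, load 5): R-α, R-γ — cost 3×6 + 2×2 = 22
  Shipping 70, fixed 134 → total 204.
  Any other capacity-feasible assignment to {A, B, C} ships for at least 70.
Total demand is 17 and no other set of sites has combined capacity ≥ 17, so {A, B, C} is the only feasible choice of open sites. Minimum: 204.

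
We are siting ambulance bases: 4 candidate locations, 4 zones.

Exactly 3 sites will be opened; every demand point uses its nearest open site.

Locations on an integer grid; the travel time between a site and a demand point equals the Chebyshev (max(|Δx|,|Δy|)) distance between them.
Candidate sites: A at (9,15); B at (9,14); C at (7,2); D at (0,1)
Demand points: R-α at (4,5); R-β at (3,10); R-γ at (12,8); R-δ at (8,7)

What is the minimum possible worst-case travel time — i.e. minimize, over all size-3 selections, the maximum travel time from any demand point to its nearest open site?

Open {A, B, C}.
  Farthest demand point is R-β at travel time 6 (to A); all others are ≤ 6.
With {A, C, D} the worst case is 6.
With {B, C, D} the worst case is 6.
No size-3 selection achieves below 6.

6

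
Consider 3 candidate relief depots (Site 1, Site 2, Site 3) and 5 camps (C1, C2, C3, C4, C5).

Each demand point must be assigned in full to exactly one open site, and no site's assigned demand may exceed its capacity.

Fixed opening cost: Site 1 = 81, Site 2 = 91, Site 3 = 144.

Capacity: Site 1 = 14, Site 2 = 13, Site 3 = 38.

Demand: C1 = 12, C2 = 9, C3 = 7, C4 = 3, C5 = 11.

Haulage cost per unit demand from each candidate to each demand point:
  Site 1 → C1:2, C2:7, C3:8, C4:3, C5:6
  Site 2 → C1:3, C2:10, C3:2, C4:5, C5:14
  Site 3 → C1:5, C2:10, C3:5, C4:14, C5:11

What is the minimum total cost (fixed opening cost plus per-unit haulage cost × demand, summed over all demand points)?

Open {Site 1, Site 3}; cheapest assignment that respects the capacities:
  Site 1 (cap 14, load 14): C4, C5 — cost 3×3 + 11×6 = 75
  Site 3 (cap 38, load 28): C1, C2, C3 — cost 12×5 + 9×10 + 7×5 = 185
  Shipping 260, fixed 225 → total 485.
  Any other capacity-feasible assignment to {Site 1, Site 3} ships for at least 260.
Compare {Site 2, Site 3}: its best feasible assignment gives total 535.
Compare {Site 1, Site 2, Site 3}: its best feasible assignment gives total 552.
Every other set of open sites that can feasibly serve all demand totals ≥ 535 even under its best assignment. Minimum: 485.

485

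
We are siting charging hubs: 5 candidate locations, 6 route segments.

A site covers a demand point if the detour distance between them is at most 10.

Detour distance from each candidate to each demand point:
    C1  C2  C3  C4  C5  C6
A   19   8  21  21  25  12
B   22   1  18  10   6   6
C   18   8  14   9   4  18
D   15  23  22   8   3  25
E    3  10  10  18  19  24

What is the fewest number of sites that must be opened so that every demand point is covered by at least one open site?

Coverage sets (demand points within 10 of each site):
  A: {C2}
  B: {C2, C4, C5, C6}
  C: {C2, C4, C5}
  D: {C4, C5}
  E: {C1, C2, C3}
No single site covers all 6 demand points.
But {B, E} covers everything, so the minimum is 2.

2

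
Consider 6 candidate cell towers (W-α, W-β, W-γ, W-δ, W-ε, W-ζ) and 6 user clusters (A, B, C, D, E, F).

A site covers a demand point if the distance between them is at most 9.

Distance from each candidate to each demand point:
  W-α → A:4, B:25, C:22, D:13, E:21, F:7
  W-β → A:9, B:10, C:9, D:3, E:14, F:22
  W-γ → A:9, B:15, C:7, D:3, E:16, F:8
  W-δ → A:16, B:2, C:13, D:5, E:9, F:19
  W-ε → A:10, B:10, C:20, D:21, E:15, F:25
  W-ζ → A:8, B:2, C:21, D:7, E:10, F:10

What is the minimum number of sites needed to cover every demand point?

2

Coverage sets (demand points within 9 of each site):
  W-α: {A, F}
  W-β: {A, C, D}
  W-γ: {A, C, D, F}
  W-δ: {B, D, E}
  W-ε: {}
  W-ζ: {A, B, D}
No single site covers all 6 demand points.
But {W-γ, W-δ} covers everything, so the minimum is 2.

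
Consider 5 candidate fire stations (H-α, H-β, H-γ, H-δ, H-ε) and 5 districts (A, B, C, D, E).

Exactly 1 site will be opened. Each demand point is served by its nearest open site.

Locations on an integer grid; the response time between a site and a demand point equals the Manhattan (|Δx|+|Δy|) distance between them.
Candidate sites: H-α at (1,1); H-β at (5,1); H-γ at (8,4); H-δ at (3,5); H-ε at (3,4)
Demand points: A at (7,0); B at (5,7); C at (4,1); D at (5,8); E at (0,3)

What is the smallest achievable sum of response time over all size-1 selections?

Open {H-β}.
  A→H-β 3, B→H-β 6, C→H-β 1, D→H-β 7, E→H-β 7  ⇒ total 24.
Compare {H-ε}: total 27.
Compare {H-δ}: total 28.
No size-1 selection does better; minimum is 24.

24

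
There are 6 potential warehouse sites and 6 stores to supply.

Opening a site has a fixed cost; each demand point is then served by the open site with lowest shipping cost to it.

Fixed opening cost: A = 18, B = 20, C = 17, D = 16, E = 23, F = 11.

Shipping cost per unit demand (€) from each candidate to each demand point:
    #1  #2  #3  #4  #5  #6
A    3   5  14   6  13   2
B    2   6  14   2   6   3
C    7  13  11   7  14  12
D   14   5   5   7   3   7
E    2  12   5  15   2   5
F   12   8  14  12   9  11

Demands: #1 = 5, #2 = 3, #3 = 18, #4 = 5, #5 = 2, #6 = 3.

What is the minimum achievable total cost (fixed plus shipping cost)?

Open {B, D}: assign each demand point to its cheapest open site.
  #1→B 5×2=10, #2→D 3×5=15, #3→D 18×5=90, #4→B 5×2=10, #5→D 2×3=6, #6→B 3×3=9
  shipping cost 140, fixed 36 → total 176.
Compare {B, E}: shipping cost 141 + fixed 43 = 184.
Compare {B, D, F}: shipping cost 140 + fixed 47 = 187.
Compare {A, B, D}: shipping cost 137 + fixed 54 = 191.
All other subsets cost ≥ 184. Minimum total cost: 176.

176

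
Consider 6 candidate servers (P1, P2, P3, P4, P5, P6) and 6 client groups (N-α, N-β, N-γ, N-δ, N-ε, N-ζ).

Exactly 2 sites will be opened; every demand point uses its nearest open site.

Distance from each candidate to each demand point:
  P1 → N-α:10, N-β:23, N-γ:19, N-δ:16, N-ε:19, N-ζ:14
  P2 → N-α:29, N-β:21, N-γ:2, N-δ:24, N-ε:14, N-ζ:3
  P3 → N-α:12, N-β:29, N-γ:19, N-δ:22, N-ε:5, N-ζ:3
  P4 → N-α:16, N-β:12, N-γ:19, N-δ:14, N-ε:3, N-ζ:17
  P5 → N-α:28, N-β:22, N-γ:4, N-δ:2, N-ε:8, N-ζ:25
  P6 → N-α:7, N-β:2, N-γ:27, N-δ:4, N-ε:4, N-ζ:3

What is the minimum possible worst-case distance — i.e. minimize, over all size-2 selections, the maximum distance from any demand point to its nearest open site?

Open {P2, P6}.
  Farthest demand point is N-α at distance 7 (to P6); all others are ≤ 7.
With {P5, P6} the worst case is 7.
With {P2, P4} the worst case is 16.
No size-2 selection achieves below 7.

7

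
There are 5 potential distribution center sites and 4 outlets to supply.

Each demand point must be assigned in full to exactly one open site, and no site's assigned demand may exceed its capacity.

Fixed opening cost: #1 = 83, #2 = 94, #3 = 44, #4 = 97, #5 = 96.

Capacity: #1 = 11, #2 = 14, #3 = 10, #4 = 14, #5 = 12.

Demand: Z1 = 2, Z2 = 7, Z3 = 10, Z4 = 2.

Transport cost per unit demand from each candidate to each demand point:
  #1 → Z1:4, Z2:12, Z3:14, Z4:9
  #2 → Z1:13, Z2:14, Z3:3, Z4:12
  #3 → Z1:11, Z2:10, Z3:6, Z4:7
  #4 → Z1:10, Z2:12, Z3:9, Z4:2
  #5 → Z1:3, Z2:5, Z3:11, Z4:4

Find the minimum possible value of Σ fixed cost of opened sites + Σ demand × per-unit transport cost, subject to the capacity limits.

249

Open {#3, #5}; cheapest assignment that respects the capacities:
  #3 (cap 10, load 10): Z3 — cost 10×6 = 60
  #5 (cap 12, load 11): Z1, Z2, Z4 — cost 2×3 + 7×5 + 2×4 = 49
  Shipping 109, fixed 140 → total 249.
  Any other capacity-feasible assignment to {#3, #5} ships for at least 109.
Compare {#2, #5}: its best feasible assignment gives total 269.
Compare {#2, #3}: its best feasible assignment gives total 278.
Every other set of open sites that can feasibly serve all demand totals ≥ 269 even under its best assignment. Minimum: 249.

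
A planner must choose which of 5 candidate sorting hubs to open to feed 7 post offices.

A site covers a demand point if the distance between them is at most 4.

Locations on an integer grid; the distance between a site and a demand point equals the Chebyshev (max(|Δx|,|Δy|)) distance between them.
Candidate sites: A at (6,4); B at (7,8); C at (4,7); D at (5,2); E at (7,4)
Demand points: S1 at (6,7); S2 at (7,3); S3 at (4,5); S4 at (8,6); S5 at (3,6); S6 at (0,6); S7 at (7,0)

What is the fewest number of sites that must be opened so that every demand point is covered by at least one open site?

Coverage sets (demand points within 4 of each site):
  A: {S1, S2, S3, S4, S5, S7}
  B: {S1, S3, S4, S5}
  C: {S1, S2, S3, S4, S5, S6}
  D: {S2, S3, S4, S5, S7}
  E: {S1, S2, S3, S4, S5, S7}
No single site covers all 7 demand points.
But {A, C} covers everything, so the minimum is 2.

2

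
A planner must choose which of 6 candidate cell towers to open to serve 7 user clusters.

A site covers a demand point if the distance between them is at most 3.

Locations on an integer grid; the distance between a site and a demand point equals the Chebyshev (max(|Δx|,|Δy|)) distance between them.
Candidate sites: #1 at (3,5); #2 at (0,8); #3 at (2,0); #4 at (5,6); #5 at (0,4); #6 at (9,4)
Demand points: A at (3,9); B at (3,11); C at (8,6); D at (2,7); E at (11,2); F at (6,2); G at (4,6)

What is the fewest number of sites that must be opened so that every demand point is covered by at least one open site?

3

Coverage sets (demand points within 3 of each site):
  #1: {D, F, G}
  #2: {A, B, D}
  #3: {}
  #4: {A, C, D, G}
  #5: {D}
  #6: {C, E, F}
No 2 sites suffice: every size-2 union leaves at least one demand point uncovered.
But {#1, #2, #6} covers everything, so the minimum is 3.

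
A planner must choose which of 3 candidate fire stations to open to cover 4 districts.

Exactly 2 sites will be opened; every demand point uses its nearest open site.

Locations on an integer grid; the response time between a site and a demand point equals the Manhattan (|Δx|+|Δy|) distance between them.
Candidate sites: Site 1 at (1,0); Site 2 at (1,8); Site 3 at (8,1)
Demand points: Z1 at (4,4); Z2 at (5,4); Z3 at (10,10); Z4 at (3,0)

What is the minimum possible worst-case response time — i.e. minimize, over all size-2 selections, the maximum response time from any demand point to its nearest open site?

Open {Site 1, Site 2}.
  Farthest demand point is Z3 at response time 11 (to Site 2); all others are ≤ 11.
With {Site 1, Site 3} the worst case is 11.
With {Site 2, Site 3} the worst case is 11.
No size-2 selection achieves below 11.

11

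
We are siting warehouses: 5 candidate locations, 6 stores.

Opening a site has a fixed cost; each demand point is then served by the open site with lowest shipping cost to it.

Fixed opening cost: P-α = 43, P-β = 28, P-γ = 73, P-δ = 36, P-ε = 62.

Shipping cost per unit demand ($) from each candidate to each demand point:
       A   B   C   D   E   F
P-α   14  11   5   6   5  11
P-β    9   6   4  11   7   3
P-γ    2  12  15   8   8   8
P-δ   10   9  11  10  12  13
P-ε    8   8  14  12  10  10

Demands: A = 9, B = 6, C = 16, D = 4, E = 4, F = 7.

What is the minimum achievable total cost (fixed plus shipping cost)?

Open {P-β, P-γ}: assign each demand point to its cheapest open site.
  A→P-γ 9×2=18, B→P-β 6×6=36, C→P-β 16×4=64, D→P-γ 4×8=32, E→P-β 4×7=28, F→P-β 7×3=21
  shipping cost 199, fixed 101 → total 300.
Compare {P-β}: shipping cost 274 + fixed 28 = 302.
Compare {P-α, P-β}: shipping cost 246 + fixed 71 = 317.
Compare {P-α, P-β, P-γ}: shipping cost 183 + fixed 144 = 327.
All other subsets cost ≥ 302. Minimum total cost: 300.

300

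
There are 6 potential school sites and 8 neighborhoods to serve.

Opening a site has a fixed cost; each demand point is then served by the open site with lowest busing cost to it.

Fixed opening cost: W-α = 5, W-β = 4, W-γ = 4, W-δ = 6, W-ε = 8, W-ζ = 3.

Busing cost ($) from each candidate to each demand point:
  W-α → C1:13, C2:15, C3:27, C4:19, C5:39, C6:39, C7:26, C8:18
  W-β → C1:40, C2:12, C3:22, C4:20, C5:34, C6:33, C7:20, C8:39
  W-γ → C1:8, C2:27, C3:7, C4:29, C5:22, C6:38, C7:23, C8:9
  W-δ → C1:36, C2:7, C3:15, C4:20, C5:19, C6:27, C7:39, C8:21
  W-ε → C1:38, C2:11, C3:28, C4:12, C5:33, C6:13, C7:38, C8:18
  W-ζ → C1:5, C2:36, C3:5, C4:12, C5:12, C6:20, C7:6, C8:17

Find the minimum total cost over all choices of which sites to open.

88

Open {W-γ, W-ε, W-ζ}: assign each demand point to its cheapest open site.
  C1→W-ζ 5, C2→W-ε 11, C3→W-ζ 5, C4→W-ε 12, C5→W-ζ 12, C6→W-ε 13, C7→W-ζ 6, C8→W-γ 9
  busing cost 73, fixed 15 → total 88.
Compare {W-γ, W-δ, W-ζ}: busing cost 76 + fixed 13 = 89.
Compare {W-γ, W-δ, W-ε, W-ζ}: busing cost 69 + fixed 21 = 90.
Compare {W-ε, W-ζ}: busing cost 81 + fixed 11 = 92.
All other subsets cost ≥ 89. Minimum total cost: 88.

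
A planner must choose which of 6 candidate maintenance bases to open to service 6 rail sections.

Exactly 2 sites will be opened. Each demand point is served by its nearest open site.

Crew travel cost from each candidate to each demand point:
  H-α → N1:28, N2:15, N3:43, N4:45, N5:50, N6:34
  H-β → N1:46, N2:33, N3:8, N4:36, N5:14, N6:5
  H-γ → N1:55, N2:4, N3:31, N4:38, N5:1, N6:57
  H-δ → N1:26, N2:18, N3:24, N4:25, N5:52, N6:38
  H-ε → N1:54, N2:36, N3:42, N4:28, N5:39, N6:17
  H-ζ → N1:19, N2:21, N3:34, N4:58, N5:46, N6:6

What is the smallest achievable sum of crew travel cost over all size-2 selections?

Open {H-β, H-δ}.
  N1→H-δ 26, N2→H-δ 18, N3→H-β 8, N4→H-δ 25, N5→H-β 14, N6→H-β 5  ⇒ total 96.
Compare {H-γ, H-ζ}: total 99.
Compare {H-β, H-γ}: total 100.
No size-2 selection does better; minimum is 96.

96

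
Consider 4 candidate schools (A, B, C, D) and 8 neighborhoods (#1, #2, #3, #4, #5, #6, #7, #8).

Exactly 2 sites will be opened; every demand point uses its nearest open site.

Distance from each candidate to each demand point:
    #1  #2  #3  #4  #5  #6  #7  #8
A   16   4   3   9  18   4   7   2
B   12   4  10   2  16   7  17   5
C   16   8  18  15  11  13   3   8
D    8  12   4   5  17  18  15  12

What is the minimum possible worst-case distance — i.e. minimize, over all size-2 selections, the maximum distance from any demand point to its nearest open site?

Open {B, C}.
  Farthest demand point is #1 at distance 12 (to B); all others are ≤ 12.
With {C, D} the worst case is 13.
With {A, B} the worst case is 16.
No size-2 selection achieves below 12.

12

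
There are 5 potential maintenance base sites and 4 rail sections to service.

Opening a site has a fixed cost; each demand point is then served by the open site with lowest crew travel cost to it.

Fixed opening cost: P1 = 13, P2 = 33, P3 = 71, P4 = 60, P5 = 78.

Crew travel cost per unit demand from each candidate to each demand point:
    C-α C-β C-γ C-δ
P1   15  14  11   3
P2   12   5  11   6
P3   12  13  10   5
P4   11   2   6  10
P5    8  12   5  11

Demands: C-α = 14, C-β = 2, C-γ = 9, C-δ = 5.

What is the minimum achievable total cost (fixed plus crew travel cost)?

287

Open {P1, P5}: assign each demand point to its cheapest open site.
  C-α→P5 14×8=112, C-β→P5 2×12=24, C-γ→P5 9×5=45, C-δ→P1 5×3=15
  crew travel cost 196, fixed 91 → total 287.
Compare {P1, P4}: crew travel cost 227 + fixed 73 = 300.
Compare {P1, P2, P5}: crew travel cost 182 + fixed 124 = 306.
Compare {P2, P5}: crew travel cost 197 + fixed 111 = 308.
All other subsets cost ≥ 300. Minimum total cost: 287.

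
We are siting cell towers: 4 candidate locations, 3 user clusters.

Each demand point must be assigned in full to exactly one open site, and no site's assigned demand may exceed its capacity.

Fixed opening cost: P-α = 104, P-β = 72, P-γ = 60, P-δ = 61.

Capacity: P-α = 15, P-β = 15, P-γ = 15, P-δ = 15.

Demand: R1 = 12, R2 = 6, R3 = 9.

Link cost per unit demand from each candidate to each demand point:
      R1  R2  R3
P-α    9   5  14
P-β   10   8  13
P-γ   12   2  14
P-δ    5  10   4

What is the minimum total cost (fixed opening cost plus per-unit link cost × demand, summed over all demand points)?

Open {P-γ, P-δ}; cheapest assignment that respects the capacities:
  P-γ (cap 15, load 15): R2, R3 — cost 6×2 + 9×14 = 138
  P-δ (cap 15, load 12): R1 — cost 12×5 = 60
  Shipping 198, fixed 121 → total 319.
  Any other capacity-feasible assignment to {P-γ, P-δ} ships for at least 198.
Compare {P-β, P-δ}: its best feasible assignment gives total 349.
Compare {P-β, P-γ, P-δ}: its best feasible assignment gives total 361.
Every other set of open sites that can feasibly serve all demand totals ≥ 349 even under its best assignment. Minimum: 319.

319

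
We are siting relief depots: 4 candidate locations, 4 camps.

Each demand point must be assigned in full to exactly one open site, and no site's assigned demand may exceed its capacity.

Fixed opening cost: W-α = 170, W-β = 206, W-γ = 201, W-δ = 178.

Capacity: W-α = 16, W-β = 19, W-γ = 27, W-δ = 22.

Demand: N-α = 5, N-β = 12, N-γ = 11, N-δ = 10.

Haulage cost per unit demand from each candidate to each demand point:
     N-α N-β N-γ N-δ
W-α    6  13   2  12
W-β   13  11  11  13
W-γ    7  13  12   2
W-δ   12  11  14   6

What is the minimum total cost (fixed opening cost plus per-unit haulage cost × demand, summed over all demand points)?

Open {W-α, W-δ}; cheapest assignment that respects the capacities:
  W-α (cap 16, load 16): N-α, N-γ — cost 5×6 + 11×2 = 52
  W-δ (cap 22, load 22): N-β, N-δ — cost 12×11 + 10×6 = 192
  Shipping 244, fixed 348 → total 592.
  Any other capacity-feasible assignment to {W-α, W-δ} ships for at least 244.
Compare {W-α, W-γ}: its best feasible assignment gives total 599.
Compare {W-γ, W-δ}: its best feasible assignment gives total 698.
Every other set of open sites that can feasibly serve all demand totals ≥ 599 even under its best assignment. Minimum: 592.

592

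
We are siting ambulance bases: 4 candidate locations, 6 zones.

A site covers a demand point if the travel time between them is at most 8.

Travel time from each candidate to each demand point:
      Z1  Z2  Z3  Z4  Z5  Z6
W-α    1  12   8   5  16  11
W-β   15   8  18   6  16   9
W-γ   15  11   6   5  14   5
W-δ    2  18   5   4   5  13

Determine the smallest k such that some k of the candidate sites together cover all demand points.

Coverage sets (demand points within 8 of each site):
  W-α: {Z1, Z3, Z4}
  W-β: {Z2, Z4}
  W-γ: {Z3, Z4, Z6}
  W-δ: {Z1, Z3, Z4, Z5}
No 2 sites suffice: every size-2 union leaves at least one demand point uncovered.
But {W-β, W-γ, W-δ} covers everything, so the minimum is 3.

3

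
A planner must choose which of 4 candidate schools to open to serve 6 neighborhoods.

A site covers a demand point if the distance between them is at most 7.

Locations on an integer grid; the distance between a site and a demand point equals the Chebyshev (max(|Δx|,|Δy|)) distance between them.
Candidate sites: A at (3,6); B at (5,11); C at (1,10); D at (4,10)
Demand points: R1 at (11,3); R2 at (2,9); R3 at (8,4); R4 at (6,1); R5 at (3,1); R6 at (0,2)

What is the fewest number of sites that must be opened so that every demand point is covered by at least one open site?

2

Coverage sets (demand points within 7 of each site):
  A: {R2, R3, R4, R5, R6}
  B: {R2, R3}
  C: {R2, R3}
  D: {R1, R2, R3}
No single site covers all 6 demand points.
But {A, D} covers everything, so the minimum is 2.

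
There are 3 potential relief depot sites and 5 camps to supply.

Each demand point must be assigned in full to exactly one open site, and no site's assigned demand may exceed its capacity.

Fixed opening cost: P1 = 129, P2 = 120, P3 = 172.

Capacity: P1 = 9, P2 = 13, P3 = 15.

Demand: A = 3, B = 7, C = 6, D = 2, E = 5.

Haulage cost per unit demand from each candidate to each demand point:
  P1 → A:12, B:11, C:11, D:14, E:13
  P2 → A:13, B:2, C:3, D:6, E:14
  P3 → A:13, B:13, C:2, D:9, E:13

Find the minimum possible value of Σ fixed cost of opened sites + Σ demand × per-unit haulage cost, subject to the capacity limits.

434

Open {P2, P3}; cheapest assignment that respects the capacities:
  P2 (cap 13, load 12): A, B, D — cost 3×13 + 7×2 + 2×6 = 65
  P3 (cap 15, load 11): C, E — cost 6×2 + 5×13 = 77
  Shipping 142, fixed 292 → total 434.
  Any other capacity-feasible assignment to {P2, P3} ships for at least 142.
Compare {P1, P3}: its best feasible assignment gives total 522.
Compare {P1, P2, P3}: its best feasible assignment gives total 560.
Every other set of open sites that can feasibly serve all demand totals ≥ 522 even under its best assignment. Minimum: 434.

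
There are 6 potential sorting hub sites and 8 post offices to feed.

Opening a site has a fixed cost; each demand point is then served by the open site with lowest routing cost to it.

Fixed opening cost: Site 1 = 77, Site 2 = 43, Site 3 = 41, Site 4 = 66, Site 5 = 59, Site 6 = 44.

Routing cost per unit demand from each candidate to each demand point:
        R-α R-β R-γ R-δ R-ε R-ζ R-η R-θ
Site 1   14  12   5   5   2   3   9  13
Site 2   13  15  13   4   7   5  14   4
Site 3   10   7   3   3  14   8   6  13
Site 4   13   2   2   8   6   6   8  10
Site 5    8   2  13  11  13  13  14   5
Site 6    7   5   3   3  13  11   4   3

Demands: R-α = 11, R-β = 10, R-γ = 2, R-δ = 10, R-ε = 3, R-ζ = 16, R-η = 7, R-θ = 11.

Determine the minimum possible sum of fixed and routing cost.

Open {Site 1, Site 6}: assign each demand point to its cheapest open site.
  R-α→Site 6 11×7=77, R-β→Site 6 10×5=50, R-γ→Site 6 2×3=6, R-δ→Site 6 10×3=30, R-ε→Site 1 3×2=6, R-ζ→Site 1 16×3=48, R-η→Site 6 7×4=28, R-θ→Site 6 11×3=33
  routing cost 278, fixed 121 → total 399.
Compare {Site 2, Site 6}: routing cost 325 + fixed 87 = 412.
Compare {Site 4, Site 6}: routing cost 306 + fixed 110 = 416.
Compare {Site 1, Site 5, Site 6}: routing cost 248 + fixed 180 = 428.
All other subsets cost ≥ 412. Minimum total cost: 399.

399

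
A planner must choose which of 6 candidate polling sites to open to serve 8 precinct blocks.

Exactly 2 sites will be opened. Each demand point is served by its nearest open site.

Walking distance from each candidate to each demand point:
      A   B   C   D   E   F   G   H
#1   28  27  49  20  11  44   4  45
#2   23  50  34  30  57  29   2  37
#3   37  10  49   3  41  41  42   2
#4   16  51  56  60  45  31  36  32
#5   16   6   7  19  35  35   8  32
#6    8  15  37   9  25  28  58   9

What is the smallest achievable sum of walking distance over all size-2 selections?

100

Open {#5, #6}.
  A→#6 8, B→#5 6, C→#5 7, D→#6 9, E→#6 25, F→#6 28, G→#5 8, H→#6 9  ⇒ total 100.
Compare {#3, #5}: total 112.
Compare {#1, #6}: total 121.
No size-2 selection does better; minimum is 100.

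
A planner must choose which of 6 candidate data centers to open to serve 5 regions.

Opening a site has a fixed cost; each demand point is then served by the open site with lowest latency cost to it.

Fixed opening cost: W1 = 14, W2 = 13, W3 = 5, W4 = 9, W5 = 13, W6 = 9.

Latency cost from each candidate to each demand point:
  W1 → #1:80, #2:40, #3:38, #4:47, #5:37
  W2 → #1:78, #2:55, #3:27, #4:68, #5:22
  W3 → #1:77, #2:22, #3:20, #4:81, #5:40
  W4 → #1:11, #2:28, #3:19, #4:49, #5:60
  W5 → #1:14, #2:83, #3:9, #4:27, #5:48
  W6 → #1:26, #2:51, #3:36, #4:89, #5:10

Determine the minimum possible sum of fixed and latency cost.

Open {W3, W5, W6}: assign each demand point to its cheapest open site.
  #1→W5 14, #2→W3 22, #3→W5 9, #4→W5 27, #5→W6 10
  latency cost 82, fixed 27 → total 109.
Compare {W3, W4, W5, W6}: latency cost 79 + fixed 36 = 115.
Compare {W4, W5, W6}: latency cost 85 + fixed 31 = 116.
Compare {W2, W3, W5, W6}: latency cost 82 + fixed 40 = 122.
All other subsets cost ≥ 115. Minimum total cost: 109.

109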